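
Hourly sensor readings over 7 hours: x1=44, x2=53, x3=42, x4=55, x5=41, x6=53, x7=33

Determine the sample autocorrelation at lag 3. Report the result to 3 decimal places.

-0.501

Mean x̄ = (44 + 53 + 42 + 55 + 41 + 53 + 33)/7 = 45.8571
Σ(x_t−x̄)(x_{t+3}−x̄) = (-16.9796) + (-34.6939) + (-27.5510) + (-117.5510) = -196.7755
Denominator Σ(x_t−x̄)² = 392.8571
r_3 = -196.7755 / 392.8571 = -0.501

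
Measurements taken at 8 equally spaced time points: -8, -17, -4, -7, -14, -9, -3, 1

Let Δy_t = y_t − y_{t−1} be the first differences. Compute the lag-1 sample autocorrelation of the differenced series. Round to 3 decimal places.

First differences Δy: -9, 13, -3, -7, 5, 6, 4
Mean of differences = 1.2857
Numerator Σ(Δy_t−Δȳ)(Δy_{t+1}−Δȳ) = -135.6531
Denominator Σ(Δy_t−Δȳ)² = 373.4286
r_1(Δy) = -135.6531 / 373.4286 = -0.363

-0.363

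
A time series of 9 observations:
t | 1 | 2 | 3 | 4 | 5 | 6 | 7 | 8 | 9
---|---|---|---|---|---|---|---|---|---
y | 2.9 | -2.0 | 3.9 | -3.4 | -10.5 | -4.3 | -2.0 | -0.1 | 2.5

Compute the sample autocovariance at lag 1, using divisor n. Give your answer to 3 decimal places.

Mean ȳ = (2.9 − 2.0 + 3.9 − 3.4 − 10.5 − 4.3 − 2.0 − 0.1 + 2.5)/9 = -1.4444
Σ_{t=1}^{8}(y_t−ȳ)(y_{t+1}−ȳ) = 33.8758
γ_1 = 33.8758 / 9 = 3.764

3.764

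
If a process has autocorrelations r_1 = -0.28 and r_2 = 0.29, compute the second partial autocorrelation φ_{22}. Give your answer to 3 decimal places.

φ_{22} = (r_2 − r_1²) / (1 − r_1²)
r_1² = (-0.28)² = 0.0784
Numerator = 0.29 − 0.0784 = 0.2116; denominator = 1 − 0.0784 = 0.9216
φ_{22} = 0.2116 / 0.9216 = 0.230

0.230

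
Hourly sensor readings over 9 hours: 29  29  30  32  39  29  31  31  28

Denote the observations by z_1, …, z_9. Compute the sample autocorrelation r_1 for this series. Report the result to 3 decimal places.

-0.030

Mean z̄ = (29 + 29 + 30 + 32 + 39 + 29 + 31 + 31 + 28)/9 = 30.8889
Numerator Σ_{t=1}^{8}(z_t−z̄)(z_{t+1}−z̄) = -2.5679
Denominator Σ(z_t−z̄)² = 86.8889
r_1 = -2.5679 / 86.8889 = -0.030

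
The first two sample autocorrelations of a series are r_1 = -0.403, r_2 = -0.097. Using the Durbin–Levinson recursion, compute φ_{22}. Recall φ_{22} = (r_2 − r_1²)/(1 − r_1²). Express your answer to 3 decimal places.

φ_{22} = (r_2 − r_1²) / (1 − r_1²)
r_1² = (-0.403)² = 0.162409
Numerator = -0.097 − 0.1624 = -0.2594; denominator = 1 − 0.1624 = 0.8376
φ_{22} = -0.2594 / 0.8376 = -0.310

-0.310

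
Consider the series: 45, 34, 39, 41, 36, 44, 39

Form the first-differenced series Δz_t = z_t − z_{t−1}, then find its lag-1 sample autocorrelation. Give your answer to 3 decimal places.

First differences Δz: -11, 5, 2, -5, 8, -5
Mean of differences = -1.0000
Numerator Σ(Δz_t−Δz̄)(Δz_{t+1}−Δz̄) = -126.0000
Denominator Σ(Δz_t−Δz̄)² = 258.0000
r_1(Δz) = -126.0000 / 258.0000 = -0.488

-0.488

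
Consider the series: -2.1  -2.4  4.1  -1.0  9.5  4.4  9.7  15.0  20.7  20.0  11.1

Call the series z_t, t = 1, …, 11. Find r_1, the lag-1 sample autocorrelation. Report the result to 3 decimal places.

Mean z̄ = (-2.1 − 2.4 + 4.1 − 1.0 + 9.5 + 4.4 + 9.7 + 15.0 + 20.7 + 20.0 + 11.1)/11 = 8.0909
Numerator Σ_{t=1}^{10}(z_t−z̄)(z_{t+1}−z̄) = 445.3445
Denominator Σ(z_t−z̄)² = 688.2891
r_1 = 445.3445 / 688.2891 = 0.647

0.647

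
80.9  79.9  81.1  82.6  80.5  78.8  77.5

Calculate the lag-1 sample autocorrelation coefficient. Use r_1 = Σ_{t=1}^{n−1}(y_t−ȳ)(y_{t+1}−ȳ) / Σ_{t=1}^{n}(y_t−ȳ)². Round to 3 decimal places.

Mean ȳ = (80.9 + 79.9 + 81.1 + 82.6 + 80.5 + 78.8 + 77.5)/7 = 80.1857
Deviations from mean: 0.7143, -0.2857, 0.9143, 2.4143, 0.3143, -1.3857, -2.6857
Numerator Σ_{t=1}^{6}(y_t−ȳ)(y_{t+1}−ȳ) = 5.7869
Denominator Σ(y_t−ȳ)² = 16.4886
r_1 = 5.7869 / 16.4886 = 0.351

0.351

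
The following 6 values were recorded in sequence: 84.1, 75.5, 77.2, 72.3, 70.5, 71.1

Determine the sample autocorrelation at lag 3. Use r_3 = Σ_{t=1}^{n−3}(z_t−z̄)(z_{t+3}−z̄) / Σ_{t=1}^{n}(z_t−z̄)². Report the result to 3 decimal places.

Mean z̄ = (84.1 + 75.5 + 77.2 + 72.3 + 70.5 + 71.1)/6 = 75.1167
Deviations from mean: 8.9833, 0.3833, 2.0833, -2.8167, -4.6167, -4.0167
Numerator Σ_{t=1}^{3}(z_t−z̄)(z_{t+3}−z̄) = -35.4408
Denominator Σ(z_t−z̄)² = 130.5683
r_3 = -35.4408 / 130.5683 = -0.271

-0.271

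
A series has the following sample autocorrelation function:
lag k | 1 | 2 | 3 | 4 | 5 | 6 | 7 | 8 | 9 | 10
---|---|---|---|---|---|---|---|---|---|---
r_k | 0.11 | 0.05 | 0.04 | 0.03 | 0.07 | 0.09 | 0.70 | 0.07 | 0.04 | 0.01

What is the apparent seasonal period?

The largest autocorrelation is r_7 = 0.70; the remaining lags stay at or below 0.11.
The dominant spike at lag 7 indicates a seasonal period of 7.

7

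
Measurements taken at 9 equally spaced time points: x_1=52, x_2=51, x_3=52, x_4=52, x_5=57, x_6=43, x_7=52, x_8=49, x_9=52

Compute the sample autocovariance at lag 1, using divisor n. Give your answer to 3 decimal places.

-5.878

Mean x̄ = (52 + 51 + 52 + 52 + 57 + 43 + 52 + 49 + 52)/9 = 51.1111
Σ_{t=1}^{8}(x_t−x̄)(x_{t+1}−x̄) = -52.9012
γ_1 = -52.9012 / 9 = -5.878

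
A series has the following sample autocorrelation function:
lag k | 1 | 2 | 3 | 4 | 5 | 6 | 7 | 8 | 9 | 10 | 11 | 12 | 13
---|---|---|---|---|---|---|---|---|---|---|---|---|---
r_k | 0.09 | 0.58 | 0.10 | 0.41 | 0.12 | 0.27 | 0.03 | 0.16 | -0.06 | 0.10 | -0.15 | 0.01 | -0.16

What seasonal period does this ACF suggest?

2

The largest autocorrelation is r_2 = 0.58, with weaker echoes at lags 4 (0.41), 6 (0.27) and 8 (0.16); the remaining lags stay at or below 0.12.
The dominant spike at lag 2 indicates a seasonal period of 2.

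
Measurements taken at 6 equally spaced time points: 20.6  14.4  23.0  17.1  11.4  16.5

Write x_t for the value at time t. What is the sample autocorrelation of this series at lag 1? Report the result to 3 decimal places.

-0.250

Mean x̄ = (20.6 + 14.4 + 23.0 + 17.1 + 11.4 + 16.5)/6 = 17.1667
Deviations from mean: 3.4333, -2.7667, 5.8333, -0.0667, -5.7667, -0.6667
Σ(x_t−x̄)(x_{t+1}−x̄) = (-9.4989) + (-16.1389) + (-0.3889) + (0.3844) + (3.8444) = -21.7978
Denominator Σ(x_t−x̄)² = 87.1733
r_1 = -21.7978 / 87.1733 = -0.250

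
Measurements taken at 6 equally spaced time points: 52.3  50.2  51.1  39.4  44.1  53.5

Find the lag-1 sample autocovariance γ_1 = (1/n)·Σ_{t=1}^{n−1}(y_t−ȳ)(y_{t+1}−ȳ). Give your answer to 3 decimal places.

0.774

Mean ȳ = (52.3 + 50.2 + 51.1 + 39.4 + 44.1 + 53.5)/6 = 48.4333
Deviations: 3.8667, 1.7667, 2.6667, -9.0333, -4.3333, 5.0667
Σ_{t=1}^{5}(y_t−ȳ)(y_{t+1}−ȳ) = 4.6422
γ_1 = 4.6422 / 6 = 0.774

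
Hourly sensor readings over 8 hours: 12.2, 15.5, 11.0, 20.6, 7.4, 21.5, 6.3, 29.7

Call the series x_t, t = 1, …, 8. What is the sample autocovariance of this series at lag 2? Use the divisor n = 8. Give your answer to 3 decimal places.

Mean x̄ = (12.2 + 15.5 + 11.0 + 20.6 + 7.4 + 21.5 + 6.3 + 29.7)/8 = 15.5250
Σ_{t=1}^{6}(x_t−x̄)(x_{t+2}−x̄) = 241.6563
γ_2 = 241.6563 / 8 = 30.207

30.207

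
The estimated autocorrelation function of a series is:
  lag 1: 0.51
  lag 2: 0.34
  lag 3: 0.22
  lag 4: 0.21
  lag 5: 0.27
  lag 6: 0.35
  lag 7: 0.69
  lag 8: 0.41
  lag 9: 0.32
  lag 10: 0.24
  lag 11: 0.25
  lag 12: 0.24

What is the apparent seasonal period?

7

The largest autocorrelation is r_7 = 0.69; the remaining lags stay at or below 0.51. The elevated value at lag 1 (0.51), dropping to 0.34 at lag 2, reflects decaying short-term dependence rather than seasonality.
The dominant spike at lag 7 indicates a seasonal period of 7.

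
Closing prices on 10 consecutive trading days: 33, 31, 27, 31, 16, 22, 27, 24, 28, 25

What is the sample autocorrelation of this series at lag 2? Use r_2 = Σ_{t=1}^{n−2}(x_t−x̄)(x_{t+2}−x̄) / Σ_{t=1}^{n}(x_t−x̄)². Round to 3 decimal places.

Mean x̄ = (33 + 31 + 27 + 31 + 16 + 22 + 27 + 24 + 28 + 25)/10 = 26.4000
Numerator Σ_{t=1}^{8}(x_t−x̄)(x_{t+2}−x̄) = 7.2800
Denominator Σ(x_t−x̄)² = 224.4000
r_2 = 7.2800 / 224.4000 = 0.032

0.032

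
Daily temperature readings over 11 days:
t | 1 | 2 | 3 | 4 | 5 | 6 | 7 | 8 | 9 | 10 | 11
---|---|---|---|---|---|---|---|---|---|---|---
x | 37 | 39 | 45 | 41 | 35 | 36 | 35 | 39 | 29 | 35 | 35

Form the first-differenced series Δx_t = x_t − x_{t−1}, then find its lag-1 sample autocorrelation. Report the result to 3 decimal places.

First differences Δx: 2, 6, -4, -6, 1, -1, 4, -10, 6, 0
Mean of differences = -0.2000
Numerator Σ(Δx_t−Δx̄)(Δx_{t+1}−Δx̄) = -99.8400
Denominator Σ(Δx_t−Δx̄)² = 245.6000
r_1(Δx) = -99.8400 / 245.6000 = -0.407

-0.407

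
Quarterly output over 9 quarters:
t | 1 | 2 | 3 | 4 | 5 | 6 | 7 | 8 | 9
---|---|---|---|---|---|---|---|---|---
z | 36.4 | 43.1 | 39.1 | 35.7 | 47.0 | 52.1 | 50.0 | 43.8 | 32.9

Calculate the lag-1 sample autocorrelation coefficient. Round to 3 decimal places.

Mean z̄ = (36.4 + 43.1 + 39.1 + 35.7 + 47.0 + 52.1 + 50.0 + 43.8 + 32.9)/9 = 42.2333
Numerator Σ_{t=1}^{8}(z_t−z̄)(z_{t+1}−z̄) = 102.7656
Denominator Σ(z_t−z̄)² = 357.2400
r_1 = 102.7656 / 357.2400 = 0.288

0.288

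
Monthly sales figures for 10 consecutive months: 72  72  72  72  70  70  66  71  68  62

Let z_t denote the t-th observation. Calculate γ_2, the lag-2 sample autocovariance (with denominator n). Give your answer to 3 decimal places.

0.800

Mean z̄ = (72 + 72 + 72 + 72 + 70 + 70 + 66 + 71 + 68 + 62)/10 = 69.5000
Σ_{t=1}^{8}(z_t−z̄)(z_{t+2}−z̄) = 8.0000
γ_2 = 8.0000 / 10 = 0.800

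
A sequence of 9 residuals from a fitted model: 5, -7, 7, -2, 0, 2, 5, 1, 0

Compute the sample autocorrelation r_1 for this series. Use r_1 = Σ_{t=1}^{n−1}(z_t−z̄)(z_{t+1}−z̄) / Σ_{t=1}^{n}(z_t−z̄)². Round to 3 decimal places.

Mean z̄ = (5 − 7 + 7 − 2 + 0 + 2 + 5 + 1 + 0)/9 = 1.2222
Numerator Σ_{t=1}^{8}(z_t−z̄)(z_{t+1}−z̄) = -91.8272
Denominator Σ(z_t−z̄)² = 143.5556
r_1 = -91.8272 / 143.5556 = -0.640

-0.640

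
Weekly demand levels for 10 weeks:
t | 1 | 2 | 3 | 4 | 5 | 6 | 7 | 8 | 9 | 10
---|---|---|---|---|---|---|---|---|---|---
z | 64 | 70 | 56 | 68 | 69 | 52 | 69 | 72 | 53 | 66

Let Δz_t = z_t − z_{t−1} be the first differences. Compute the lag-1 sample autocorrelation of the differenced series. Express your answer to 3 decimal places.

-0.532

First differences Δz: 6, -14, 12, 1, -17, 17, 3, -19, 13
Mean of differences = 0.2222
Numerator Σ(Δz_t−Δz̄)(Δz_{t+1}−Δz̄) = -795.2716
Denominator Σ(Δz_t−Δz̄)² = 1493.5556
r_1(Δz) = -795.2716 / 1493.5556 = -0.532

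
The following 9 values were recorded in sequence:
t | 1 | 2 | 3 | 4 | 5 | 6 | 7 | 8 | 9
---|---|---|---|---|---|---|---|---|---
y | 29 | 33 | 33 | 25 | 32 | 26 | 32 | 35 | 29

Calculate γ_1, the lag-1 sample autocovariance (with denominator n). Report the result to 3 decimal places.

-3.652

Mean ȳ = (29 + 33 + 33 + 25 + 32 + 26 + 32 + 35 + 29)/9 = 30.4444
Σ_{t=1}^{8}(y_t−ȳ)(y_{t+1}−ȳ) = -32.8642
γ_1 = -32.8642 / 9 = -3.652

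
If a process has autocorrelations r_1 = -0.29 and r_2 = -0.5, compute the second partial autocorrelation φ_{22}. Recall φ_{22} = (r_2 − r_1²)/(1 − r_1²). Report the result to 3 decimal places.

φ_{22} = (r_2 − r_1²) / (1 − r_1²)
r_1² = (-0.29)² = 0.0841
Numerator = -0.5 − 0.0841 = -0.5841; denominator = 1 − 0.0841 = 0.9159
φ_{22} = -0.5841 / 0.9159 = -0.638

-0.638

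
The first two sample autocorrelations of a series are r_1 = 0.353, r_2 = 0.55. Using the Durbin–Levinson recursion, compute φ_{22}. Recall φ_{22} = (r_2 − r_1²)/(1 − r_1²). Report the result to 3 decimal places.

0.486

φ_{22} = (r_2 − r_1²) / (1 − r_1²)
r_1² = (0.353)² = 0.124609
Numerator = 0.55 − 0.1246 = 0.4254; denominator = 1 − 0.1246 = 0.8754
φ_{22} = 0.4254 / 0.8754 = 0.486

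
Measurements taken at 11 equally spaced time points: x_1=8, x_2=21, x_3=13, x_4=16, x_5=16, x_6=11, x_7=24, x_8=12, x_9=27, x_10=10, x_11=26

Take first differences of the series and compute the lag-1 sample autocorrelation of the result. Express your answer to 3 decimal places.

-0.789

First differences Δx: 13, -8, 3, 0, -5, 13, -12, 15, -17, 16
Mean of differences = 1.8000
Numerator Σ(Δx_t−Δx̄)(Δx_{t+1}−Δx̄) = -1039.4400
Denominator Σ(Δx_t−Δx̄)² = 1317.6000
r_1(Δx) = -1039.4400 / 1317.6000 = -0.789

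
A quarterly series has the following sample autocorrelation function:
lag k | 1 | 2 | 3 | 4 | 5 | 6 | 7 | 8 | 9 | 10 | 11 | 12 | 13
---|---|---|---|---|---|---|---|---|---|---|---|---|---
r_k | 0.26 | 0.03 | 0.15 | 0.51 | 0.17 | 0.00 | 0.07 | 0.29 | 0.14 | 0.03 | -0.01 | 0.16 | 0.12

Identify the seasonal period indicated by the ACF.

The largest autocorrelation is r_4 = 0.51, with a weaker echo at lag 8 (0.29); the remaining lags stay at or below 0.26. The elevated value at lag 1 (0.26), dropping to 0.03 at lag 2, reflects decaying short-term dependence rather than seasonality.
The dominant spike at lag 4 indicates a seasonal period of 4.

4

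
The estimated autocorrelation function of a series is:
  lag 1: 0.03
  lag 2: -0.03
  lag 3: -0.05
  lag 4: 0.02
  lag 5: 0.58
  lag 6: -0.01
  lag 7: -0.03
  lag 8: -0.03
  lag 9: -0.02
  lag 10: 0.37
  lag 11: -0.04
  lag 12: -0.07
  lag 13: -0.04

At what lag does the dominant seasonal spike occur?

5

The largest autocorrelation is r_5 = 0.58, with a weaker echo at lag 10 (0.37); the remaining lags stay at or below 0.03.
The dominant spike at lag 5 indicates a seasonal period of 5.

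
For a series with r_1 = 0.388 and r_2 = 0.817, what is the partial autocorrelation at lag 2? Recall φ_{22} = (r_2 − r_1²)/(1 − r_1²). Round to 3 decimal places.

φ_{22} = (r_2 − r_1²) / (1 − r_1²)
r_1² = (0.388)² = 0.150544
Numerator = 0.817 − 0.1505 = 0.6665; denominator = 1 − 0.1505 = 0.8495
φ_{22} = 0.6665 / 0.8495 = 0.785

0.785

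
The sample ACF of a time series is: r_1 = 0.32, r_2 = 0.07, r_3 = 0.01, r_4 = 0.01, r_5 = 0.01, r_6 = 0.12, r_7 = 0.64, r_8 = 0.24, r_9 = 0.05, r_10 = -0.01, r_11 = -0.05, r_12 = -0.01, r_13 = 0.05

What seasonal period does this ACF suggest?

7

The largest autocorrelation is r_7 = 0.64; the remaining lags stay at or below 0.32. The elevated value at lag 1 (0.32), dropping to 0.07 at lag 2, reflects decaying short-term dependence rather than seasonality.
The dominant spike at lag 7 indicates a seasonal period of 7.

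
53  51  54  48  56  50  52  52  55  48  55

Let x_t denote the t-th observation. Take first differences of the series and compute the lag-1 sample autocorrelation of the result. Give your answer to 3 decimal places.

-0.776

First differences Δx: -2, 3, -6, 8, -6, 2, 0, 3, -7, 7
Mean of differences = 0.2000
Numerator Σ(Δx_t−Δx̄)(Δx_{t+1}−Δx̄) = -201.4400
Denominator Σ(Δx_t−Δx̄)² = 259.6000
r_1(Δx) = -201.4400 / 259.6000 = -0.776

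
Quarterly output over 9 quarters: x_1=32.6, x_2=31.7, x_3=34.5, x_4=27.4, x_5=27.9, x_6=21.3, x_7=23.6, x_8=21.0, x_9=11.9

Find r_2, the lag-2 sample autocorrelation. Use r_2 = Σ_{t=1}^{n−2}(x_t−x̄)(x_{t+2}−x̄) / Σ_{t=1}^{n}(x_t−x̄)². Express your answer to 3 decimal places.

Mean x̄ = (32.6 + 31.7 + 34.5 + 27.4 + 27.9 + 21.3 + 23.6 + 21.0 + 11.9)/9 = 25.7667
Numerator Σ_{t=1}^{7}(x_t−x̄)(x_{t+2}−x̄) = 127.4178
Denominator Σ(x_t−x̄)² = 405.0400
r_2 = 127.4178 / 405.0400 = 0.315

0.315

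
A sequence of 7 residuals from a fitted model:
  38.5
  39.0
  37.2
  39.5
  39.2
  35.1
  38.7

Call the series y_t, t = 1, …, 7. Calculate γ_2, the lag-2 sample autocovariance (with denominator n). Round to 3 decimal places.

Mean ȳ = (38.5 + 39.0 + 37.2 + 39.5 + 39.2 + 35.1 + 38.7)/7 = 38.1714
Σ_{t=1}^{5}(y_t−ȳ)(y_{t+2}−ȳ) = -3.7545
γ_2 = -3.7545 / 7 = -0.536

-0.536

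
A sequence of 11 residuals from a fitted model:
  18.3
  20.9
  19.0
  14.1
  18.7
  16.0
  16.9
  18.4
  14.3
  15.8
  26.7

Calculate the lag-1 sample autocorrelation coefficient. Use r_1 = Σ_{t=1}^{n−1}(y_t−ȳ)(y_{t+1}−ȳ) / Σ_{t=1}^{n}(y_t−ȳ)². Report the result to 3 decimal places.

-0.114

Mean ȳ = (18.3 + 20.9 + 19.0 + 14.1 + 18.7 + 16.0 + 16.9 + 18.4 + 14.3 + 15.8 + 26.7)/11 = 18.1000
Numerator Σ_{t=1}^{10}(y_t−ȳ)(y_{t+1}−ȳ) = -14.2000
Denominator Σ(y_t−ȳ)² = 124.6800
r_1 = -14.2000 / 124.6800 = -0.114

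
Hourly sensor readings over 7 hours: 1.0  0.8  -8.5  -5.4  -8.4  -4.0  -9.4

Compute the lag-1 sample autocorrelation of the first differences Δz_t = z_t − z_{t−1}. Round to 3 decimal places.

First differences Δz: -0.2, -9.3, 3.1, -3.0, 4.4, -5.4
Mean of differences = -1.7333
Numerator Σ(Δz_t−Δz̄)(Δz_{t+1}−Δz̄) = -84.5544
Denominator Σ(Δz_t−Δz̄)² = 135.6333
r_1(Δz) = -84.5544 / 135.6333 = -0.623

-0.623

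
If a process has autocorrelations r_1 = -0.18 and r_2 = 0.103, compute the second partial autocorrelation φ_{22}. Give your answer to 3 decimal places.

φ_{22} = (r_2 − r_1²) / (1 − r_1²)
r_1² = (-0.18)² = 0.0324
Numerator = 0.103 − 0.0324 = 0.0706; denominator = 1 − 0.0324 = 0.9676
φ_{22} = 0.0706 / 0.9676 = 0.073

0.073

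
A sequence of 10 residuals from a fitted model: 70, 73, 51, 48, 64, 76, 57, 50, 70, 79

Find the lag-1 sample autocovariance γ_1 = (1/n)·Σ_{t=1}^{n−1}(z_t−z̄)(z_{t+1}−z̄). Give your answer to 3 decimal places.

16.036

Mean z̄ = (70 + 73 + 51 + 48 + 64 + 76 + 57 + 50 + 70 + 79)/10 = 63.8000
Σ_{t=1}^{9}(z_t−z̄)(z_{t+1}−z̄) = 160.3600
γ_1 = 160.3600 / 10 = 16.036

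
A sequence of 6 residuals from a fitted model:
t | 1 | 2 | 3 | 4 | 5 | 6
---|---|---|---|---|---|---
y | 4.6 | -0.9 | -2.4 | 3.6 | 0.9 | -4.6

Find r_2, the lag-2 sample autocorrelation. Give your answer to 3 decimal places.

Mean ȳ = (4.6 − 0.9 − 2.4 + 3.6 + 0.9 − 4.6)/6 = 0.2000
Deviations from mean: 4.4000, -1.1000, -2.6000, 3.4000, 0.7000, -4.8000
Σ(y_t−ȳ)(y_{t+2}−ȳ) = (-11.4400) + (-3.7400) + (-1.8200) + (-16.3200) = -33.3200
Denominator Σ(y_t−ȳ)² = 62.4200
r_2 = -33.3200 / 62.4200 = -0.534

-0.534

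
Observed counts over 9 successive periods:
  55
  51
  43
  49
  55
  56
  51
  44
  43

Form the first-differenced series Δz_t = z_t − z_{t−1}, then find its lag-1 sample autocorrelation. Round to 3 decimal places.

First differences Δz: -4, -8, 6, 6, 1, -5, -7, -1
Mean of differences = -1.5000
Numerator Σ(Δz_t−Δz̄)(Δz_{t+1}−Δz̄) = 50.2500
Denominator Σ(Δz_t−Δz̄)² = 210.0000
r_1(Δz) = 50.2500 / 210.0000 = 0.239

0.239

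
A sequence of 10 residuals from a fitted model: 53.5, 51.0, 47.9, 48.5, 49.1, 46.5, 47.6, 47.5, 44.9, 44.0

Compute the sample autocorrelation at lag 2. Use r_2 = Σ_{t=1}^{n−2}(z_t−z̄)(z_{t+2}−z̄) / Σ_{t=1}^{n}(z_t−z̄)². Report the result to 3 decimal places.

0.053

Mean z̄ = (53.5 + 51.0 + 47.9 + 48.5 + 49.1 + 46.5 + 47.6 + 47.5 + 44.9 + 44.0)/10 = 48.0500
Numerator Σ_{t=1}^{8}(z_t−z̄)(z_{t+2}−z̄) = 3.6800
Denominator Σ(z_t−z̄)² = 68.9650
r_2 = 3.6800 / 68.9650 = 0.053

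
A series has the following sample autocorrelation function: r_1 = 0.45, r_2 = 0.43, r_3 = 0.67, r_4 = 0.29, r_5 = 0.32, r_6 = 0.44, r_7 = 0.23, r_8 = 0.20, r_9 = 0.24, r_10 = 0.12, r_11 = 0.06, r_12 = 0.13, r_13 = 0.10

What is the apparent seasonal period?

3

The largest autocorrelation is r_3 = 0.67; the remaining lags stay at or below 0.45. The elevated value at lag 1 (0.45), dropping to 0.43 at lag 2, reflects decaying short-term dependence rather than seasonality.
The dominant spike at lag 3 indicates a seasonal period of 3.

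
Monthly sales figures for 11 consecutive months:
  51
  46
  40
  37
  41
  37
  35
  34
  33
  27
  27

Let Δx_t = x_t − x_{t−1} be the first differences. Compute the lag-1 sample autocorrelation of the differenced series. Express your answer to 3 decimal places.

-0.166

First differences Δx: -5, -6, -3, 4, -4, -2, -1, -1, -6, 0
Mean of differences = -2.4000
Numerator Σ(Δx_t−Δx̄)(Δx_{t+1}−Δx̄) = -14.3600
Denominator Σ(Δx_t−Δx̄)² = 86.4000
r_1(Δx) = -14.3600 / 86.4000 = -0.166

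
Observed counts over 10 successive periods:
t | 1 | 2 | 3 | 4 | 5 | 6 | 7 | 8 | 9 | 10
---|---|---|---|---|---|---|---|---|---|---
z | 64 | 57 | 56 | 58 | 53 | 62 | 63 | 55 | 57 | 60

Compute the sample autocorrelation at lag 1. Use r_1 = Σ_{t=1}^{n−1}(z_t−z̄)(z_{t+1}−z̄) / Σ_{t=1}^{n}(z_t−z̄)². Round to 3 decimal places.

Mean z̄ = (64 + 57 + 56 + 58 + 53 + 62 + 63 + 55 + 57 + 60)/10 = 58.5000
Numerator Σ_{t=1}^{9}(z_t−z̄)(z_{t+1}−z̄) = -16.7500
Denominator Σ(z_t−z̄)² = 118.5000
r_1 = -16.7500 / 118.5000 = -0.141

-0.141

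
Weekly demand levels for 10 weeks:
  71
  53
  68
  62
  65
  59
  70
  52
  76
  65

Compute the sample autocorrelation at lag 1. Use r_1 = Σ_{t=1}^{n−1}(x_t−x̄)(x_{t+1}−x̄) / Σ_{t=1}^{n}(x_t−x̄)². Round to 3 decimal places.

-0.683

Mean x̄ = (71 + 53 + 68 + 62 + 65 + 59 + 70 + 52 + 76 + 65)/10 = 64.1000
Numerator Σ_{t=1}^{9}(x_t−x̄)(x_{t+1}−x̄) = -369.3100
Denominator Σ(x_t−x̄)² = 540.9000
r_1 = -369.3100 / 540.9000 = -0.683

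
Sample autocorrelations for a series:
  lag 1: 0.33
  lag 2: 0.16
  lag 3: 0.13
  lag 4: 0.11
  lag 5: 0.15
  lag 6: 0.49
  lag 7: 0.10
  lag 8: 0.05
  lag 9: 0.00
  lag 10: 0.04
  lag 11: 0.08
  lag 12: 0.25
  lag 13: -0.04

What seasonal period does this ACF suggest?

6

The largest autocorrelation is r_6 = 0.49; the remaining lags stay at or below 0.33. The elevated value at lag 1 (0.33), dropping to 0.16 at lag 2, reflects decaying short-term dependence rather than seasonality.
The dominant spike at lag 6 indicates a seasonal period of 6.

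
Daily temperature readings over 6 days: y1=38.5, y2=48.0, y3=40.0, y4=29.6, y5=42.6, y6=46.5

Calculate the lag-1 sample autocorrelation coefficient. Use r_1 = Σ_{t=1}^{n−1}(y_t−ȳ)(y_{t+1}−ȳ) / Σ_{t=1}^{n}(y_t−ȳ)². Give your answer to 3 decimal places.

Mean ȳ = (38.5 + 48.0 + 40.0 + 29.6 + 42.6 + 46.5)/6 = 40.8667
Deviations from mean: -2.3667, 7.1333, -0.8667, -11.2667, 1.7333, 5.6333
Σ(y_t−ȳ)(y_{t+1}−ȳ) = (-16.8822) + (-6.1822) + (9.7644) + (-19.5289) + (9.7644) = -23.0644
Denominator Σ(y_t−ȳ)² = 218.9133
r_1 = -23.0644 / 218.9133 = -0.105

-0.105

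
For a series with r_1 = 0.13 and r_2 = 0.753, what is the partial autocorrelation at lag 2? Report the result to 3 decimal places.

φ_{22} = (r_2 − r_1²) / (1 − r_1²)
r_1² = (0.13)² = 0.0169
Numerator = 0.753 − 0.0169 = 0.7361; denominator = 1 − 0.0169 = 0.9831
φ_{22} = 0.7361 / 0.9831 = 0.749

0.749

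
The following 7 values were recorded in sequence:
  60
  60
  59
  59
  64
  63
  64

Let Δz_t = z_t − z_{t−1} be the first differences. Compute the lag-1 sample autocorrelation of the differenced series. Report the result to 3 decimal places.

-0.333

First differences Δz: 0, -1, 0, 5, -1, 1
Mean of differences = 0.6667
Numerator Σ(Δz_t−Δz̄)(Δz_{t+1}−Δz̄) = -8.4444
Denominator Σ(Δz_t−Δz̄)² = 25.3333
r_1(Δz) = -8.4444 / 25.3333 = -0.333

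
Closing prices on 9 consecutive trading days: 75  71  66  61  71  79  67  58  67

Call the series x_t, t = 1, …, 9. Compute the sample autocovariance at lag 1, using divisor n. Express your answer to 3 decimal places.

5.654

Mean x̄ = (75 + 71 + 66 + 61 + 71 + 79 + 67 + 58 + 67)/9 = 68.3333
Σ_{t=1}^{8}(x_t−x̄)(x_{t+1}−x̄) = 50.8889
γ_1 = 50.8889 / 9 = 5.654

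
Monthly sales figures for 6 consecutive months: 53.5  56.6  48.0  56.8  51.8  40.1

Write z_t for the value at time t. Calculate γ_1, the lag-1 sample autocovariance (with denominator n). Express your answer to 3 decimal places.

-4.254

Mean z̄ = (53.5 + 56.6 + 48.0 + 56.8 + 51.8 + 40.1)/6 = 51.1333
Deviations: 2.3667, 5.4667, -3.1333, 5.6667, 0.6667, -11.0333
Σ_{t=1}^{5}(z_t−z̄)(z_{t+1}−z̄) = -25.5244
γ_1 = -25.5244 / 6 = -4.254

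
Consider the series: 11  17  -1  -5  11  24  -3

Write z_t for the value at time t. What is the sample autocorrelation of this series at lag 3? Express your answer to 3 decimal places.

Mean z̄ = (11 + 17 − 1 − 5 + 11 + 24 − 3)/7 = 7.7143
Numerator Σ_{t=1}^{4}(z_t−z̄)(z_{t+3}−z̄) = -16.9592
Denominator Σ(z_t−z̄)² = 725.4286
r_3 = -16.9592 / 725.4286 = -0.023

-0.023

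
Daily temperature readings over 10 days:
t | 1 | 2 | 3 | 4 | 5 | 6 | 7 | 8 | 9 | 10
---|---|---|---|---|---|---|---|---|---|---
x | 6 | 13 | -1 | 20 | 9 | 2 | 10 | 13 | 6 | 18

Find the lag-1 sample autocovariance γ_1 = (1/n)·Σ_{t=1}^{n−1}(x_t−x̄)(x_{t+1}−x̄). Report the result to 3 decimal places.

Mean x̄ = (6 + 13 − 1 + 20 + 9 + 2 + 10 + 13 + 6 + 18)/10 = 9.6000
Σ_{t=1}^{9}(x_t−x̄)(x_{t+1}−x̄) = -204.3600
γ_1 = -204.3600 / 10 = -20.436

-20.436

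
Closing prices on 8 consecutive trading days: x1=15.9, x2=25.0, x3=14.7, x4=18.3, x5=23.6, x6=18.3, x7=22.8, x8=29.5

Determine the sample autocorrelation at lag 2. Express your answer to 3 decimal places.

-0.033

Mean x̄ = (15.9 + 25.0 + 14.7 + 18.3 + 23.6 + 18.3 + 22.8 + 29.5)/8 = 21.0125
Σ(x_t−x̄)(x_{t+2}−x̄) = (32.2727) + (-10.8161) + (-16.3336) + (7.3577) + (4.6252) + (-23.0223) = -5.9166
Denominator Σ(x_t−x̄)² = 178.5288
r_2 = -5.9166 / 178.5288 = -0.033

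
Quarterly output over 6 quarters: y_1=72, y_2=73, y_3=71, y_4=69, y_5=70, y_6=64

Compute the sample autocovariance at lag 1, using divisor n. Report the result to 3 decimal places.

1.412

Mean ȳ = (72 + 73 + 71 + 69 + 70 + 64)/6 = 69.8333
Deviations: 2.1667, 3.1667, 1.1667, -0.8333, 0.1667, -5.8333
Σ_{t=1}^{5}(y_t−ȳ)(y_{t+1}−ȳ) = 8.4722
γ_1 = 8.4722 / 6 = 1.412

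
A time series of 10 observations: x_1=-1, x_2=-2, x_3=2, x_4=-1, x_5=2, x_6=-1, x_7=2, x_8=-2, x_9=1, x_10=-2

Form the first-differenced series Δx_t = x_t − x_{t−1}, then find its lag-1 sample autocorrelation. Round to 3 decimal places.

First differences Δx: -1, 4, -3, 3, -3, 3, -4, 3, -3
Mean of differences = -0.1111
Numerator Σ(Δx_t−Δx̄)(Δx_{t+1}−Δx̄) = -75.6790
Denominator Σ(Δx_t−Δx̄)² = 86.8889
r_1(Δx) = -75.6790 / 86.8889 = -0.871

-0.871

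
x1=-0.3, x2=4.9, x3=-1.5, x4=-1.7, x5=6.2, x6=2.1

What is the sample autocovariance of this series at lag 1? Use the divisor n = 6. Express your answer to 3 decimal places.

Mean x̄ = (-0.3 + 4.9 − 1.5 − 1.7 + 6.2 + 2.1)/6 = 1.6167
Σ_{t=1}^{5}(x_t−x̄)(x_{t+1}−x̄) = -19.1753
γ_1 = -19.1753 / 6 = -3.196

-3.196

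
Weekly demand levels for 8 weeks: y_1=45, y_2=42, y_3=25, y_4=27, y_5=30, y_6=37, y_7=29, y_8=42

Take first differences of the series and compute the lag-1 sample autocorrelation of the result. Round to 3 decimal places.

First differences Δy: -3, -17, 2, 3, 7, -8, 13
Mean of differences = -0.4286
Numerator Σ(Δy_t−Δȳ)(Δy_{t+1}−Δȳ) = -121.7551
Denominator Σ(Δy_t−Δȳ)² = 591.7143
r_1(Δy) = -121.7551 / 591.7143 = -0.206

-0.206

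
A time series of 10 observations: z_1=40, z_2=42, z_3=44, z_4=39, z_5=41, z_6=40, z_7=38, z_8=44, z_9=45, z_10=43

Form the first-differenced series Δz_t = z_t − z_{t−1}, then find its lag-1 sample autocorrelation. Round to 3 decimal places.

First differences Δz: 2, 2, -5, 2, -1, -2, 6, 1, -2
Mean of differences = 0.3333
Numerator Σ(Δz_t−Δz̄)(Δz_{t+1}−Δz̄) = -25.1111
Denominator Σ(Δz_t−Δz̄)² = 82.0000
r_1(Δz) = -25.1111 / 82.0000 = -0.306

-0.306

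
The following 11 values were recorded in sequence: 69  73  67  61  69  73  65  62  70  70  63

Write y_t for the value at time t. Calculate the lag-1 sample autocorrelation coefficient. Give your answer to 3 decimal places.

Mean ȳ = (69 + 73 + 67 + 61 + 69 + 73 + 65 + 62 + 70 + 70 + 63)/11 = 67.4545
Numerator Σ_{t=1}^{10}(y_t−ȳ)(y_{t+1}−ȳ) = -11.3884
Denominator Σ(y_t−ȳ)² = 176.7273
r_1 = -11.3884 / 176.7273 = -0.064

-0.064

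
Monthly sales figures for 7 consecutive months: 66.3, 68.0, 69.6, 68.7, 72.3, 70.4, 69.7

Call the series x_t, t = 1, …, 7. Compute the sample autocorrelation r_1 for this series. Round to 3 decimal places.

Mean x̄ = (66.3 + 68.0 + 69.6 + 68.7 + 72.3 + 70.4 + 69.7)/7 = 69.2857
Numerator Σ_{t=1}^{6}(x_t−x̄)(x_{t+1}−x̄) = 5.3055
Denominator Σ(x_t−x̄)² = 21.5086
r_1 = 5.3055 / 21.5086 = 0.247

0.247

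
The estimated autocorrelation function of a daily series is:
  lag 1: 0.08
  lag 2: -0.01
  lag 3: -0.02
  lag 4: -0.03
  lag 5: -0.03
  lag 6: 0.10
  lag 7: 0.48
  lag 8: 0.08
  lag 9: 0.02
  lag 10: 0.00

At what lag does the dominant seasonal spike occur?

7

The largest autocorrelation is r_7 = 0.48; the remaining lags stay at or below 0.10.
The dominant spike at lag 7 indicates a seasonal period of 7.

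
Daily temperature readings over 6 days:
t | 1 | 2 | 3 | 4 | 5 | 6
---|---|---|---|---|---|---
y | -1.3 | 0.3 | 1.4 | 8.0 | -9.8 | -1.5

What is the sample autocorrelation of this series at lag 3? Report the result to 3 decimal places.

-0.098

Mean ȳ = (-1.3 + 0.3 + 1.4 + 8.0 − 9.8 − 1.5)/6 = -0.4833
Numerator Σ_{t=1}^{3}(y_t−ȳ)(y_{t+3}−ȳ) = -16.1408
Denominator Σ(y_t−ȳ)² = 164.6283
r_3 = -16.1408 / 164.6283 = -0.098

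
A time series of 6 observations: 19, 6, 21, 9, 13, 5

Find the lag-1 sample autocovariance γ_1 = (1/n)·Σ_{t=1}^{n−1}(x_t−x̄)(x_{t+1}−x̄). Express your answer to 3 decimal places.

Mean x̄ = (19 + 6 + 21 + 9 + 13 + 5)/6 = 12.1667
Deviations: 6.8333, -6.1667, 8.8333, -3.1667, 0.8333, -7.1667
Σ_{t=1}^{5}(x_t−x̄)(x_{t+1}−x̄) = -133.1944
γ_1 = -133.1944 / 6 = -22.199

-22.199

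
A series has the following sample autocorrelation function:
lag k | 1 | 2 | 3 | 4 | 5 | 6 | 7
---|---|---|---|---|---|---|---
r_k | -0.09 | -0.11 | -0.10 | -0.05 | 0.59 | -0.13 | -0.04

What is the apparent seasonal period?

The largest autocorrelation is r_5 = 0.59; the remaining lags stay at or below -0.04.
The dominant spike at lag 5 indicates a seasonal period of 5.

5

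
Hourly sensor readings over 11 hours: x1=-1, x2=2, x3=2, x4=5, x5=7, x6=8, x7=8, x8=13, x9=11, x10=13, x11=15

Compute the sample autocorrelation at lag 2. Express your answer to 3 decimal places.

Mean x̄ = (-1 + 2 + 2 + 5 + 7 + 8 + 8 + 13 + 11 + 13 + 15)/11 = 7.5455
Numerator Σ_{t=1}^{9}(x_t−x̄)(x_{t+2}−x̄) = 122.6777
Denominator Σ(x_t−x̄)² = 268.7273
r_2 = 122.6777 / 268.7273 = 0.457

0.457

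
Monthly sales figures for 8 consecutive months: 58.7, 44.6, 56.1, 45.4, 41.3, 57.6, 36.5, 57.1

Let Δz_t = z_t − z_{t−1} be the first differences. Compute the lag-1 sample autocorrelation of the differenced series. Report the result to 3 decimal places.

First differences Δz: -14.1, 11.5, -10.7, -4.1, 16.3, -21.1, 20.6
Mean of differences = -0.2286
Numerator Σ(Δz_t−Δz̄)(Δz_{t+1}−Δz̄) = -1088.6537
Denominator Σ(Δz_t−Δz̄)² = 1597.2543
r_1(Δz) = -1088.6537 / 1597.2543 = -0.682

-0.682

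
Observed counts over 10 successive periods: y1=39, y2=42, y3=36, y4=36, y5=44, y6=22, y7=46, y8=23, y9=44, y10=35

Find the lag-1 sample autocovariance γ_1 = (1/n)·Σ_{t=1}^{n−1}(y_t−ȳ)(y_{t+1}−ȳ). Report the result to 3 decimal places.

Mean ȳ = (39 + 42 + 36 + 36 + 44 + 22 + 46 + 23 + 44 + 35)/10 = 36.7000
Σ_{t=1}^{9}(y_t−ȳ)(y_{t+1}−ȳ) = -479.9900
γ_1 = -479.9900 / 10 = -47.999

-47.999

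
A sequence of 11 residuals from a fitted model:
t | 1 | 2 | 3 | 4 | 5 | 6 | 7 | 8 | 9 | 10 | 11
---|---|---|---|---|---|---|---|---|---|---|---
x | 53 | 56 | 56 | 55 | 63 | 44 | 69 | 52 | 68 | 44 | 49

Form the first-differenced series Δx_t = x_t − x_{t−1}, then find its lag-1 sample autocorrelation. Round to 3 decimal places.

-0.835

First differences Δx: 3, 0, -1, 8, -19, 25, -17, 16, -24, 5
Mean of differences = -0.4000
Numerator Σ(Δx_t−Δx̄)(Δx_{t+1}−Δx̄) = -1840.9600
Denominator Σ(Δx_t−Δx̄)² = 2204.4000
r_1(Δx) = -1840.9600 / 2204.4000 = -0.835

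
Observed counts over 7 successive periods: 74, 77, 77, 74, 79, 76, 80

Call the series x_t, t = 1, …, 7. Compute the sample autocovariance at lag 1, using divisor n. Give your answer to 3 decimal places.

Mean x̄ = (74 + 77 + 77 + 74 + 79 + 76 + 80)/7 = 76.7143
Σ_{t=1}^{6}(x_t−x̄)(x_{t+1}−x̄) = -11.6531
γ_1 = -11.6531 / 7 = -1.665

-1.665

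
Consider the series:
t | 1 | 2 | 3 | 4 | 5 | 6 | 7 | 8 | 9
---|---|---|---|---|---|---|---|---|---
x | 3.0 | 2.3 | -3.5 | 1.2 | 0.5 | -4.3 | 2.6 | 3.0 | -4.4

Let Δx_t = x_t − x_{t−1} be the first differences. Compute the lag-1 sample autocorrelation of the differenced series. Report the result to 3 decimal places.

First differences Δx: -0.7, -5.8, 4.7, -0.7, -4.8, 6.9, 0.4, -7.4
Mean of differences = -0.9250
Numerator Σ(Δx_t−Δx̄)(Δx_{t+1}−Δx̄) = -56.6581
Denominator Σ(Δx_t−Δx̄)² = 175.4350
r_1(Δx) = -56.6581 / 175.4350 = -0.323

-0.323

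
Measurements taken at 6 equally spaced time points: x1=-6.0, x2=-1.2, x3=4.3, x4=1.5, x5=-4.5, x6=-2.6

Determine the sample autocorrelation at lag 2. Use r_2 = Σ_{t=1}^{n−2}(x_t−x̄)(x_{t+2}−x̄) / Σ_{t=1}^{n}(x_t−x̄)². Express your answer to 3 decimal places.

Mean x̄ = (-6.0 − 1.2 + 4.3 + 1.5 − 4.5 − 2.6)/6 = -1.4167
Deviations from mean: -4.5833, 0.2167, 5.7167, 2.9167, -3.0833, -1.1833
Σ(x_t−x̄)(x_{t+2}−x̄) = (-26.2014) + (0.6319) + (-17.6264) + (-3.4514) = -46.6472
Denominator Σ(x_t−x̄)² = 73.1483
r_2 = -46.6472 / 73.1483 = -0.638

-0.638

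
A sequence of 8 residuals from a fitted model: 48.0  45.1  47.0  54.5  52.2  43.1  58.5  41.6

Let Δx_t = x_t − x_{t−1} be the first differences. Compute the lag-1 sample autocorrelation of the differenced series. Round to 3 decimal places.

-0.559

First differences Δx: -2.9, 1.9, 7.5, -2.3, -9.1, 15.4, -16.9
Mean of differences = -0.9143
Numerator Σ(Δx_t−Δx̄)(Δx_{t+1}−Δx̄) = -376.5645
Denominator Σ(Δx_t−Δx̄)² = 673.2886
r_1(Δx) = -376.5645 / 673.2886 = -0.559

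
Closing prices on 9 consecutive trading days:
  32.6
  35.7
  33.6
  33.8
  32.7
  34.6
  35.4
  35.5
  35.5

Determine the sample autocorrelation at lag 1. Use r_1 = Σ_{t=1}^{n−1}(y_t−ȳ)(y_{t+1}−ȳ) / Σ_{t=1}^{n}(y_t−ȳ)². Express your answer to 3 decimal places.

Mean ȳ = (32.6 + 35.7 + 33.6 + 33.8 + 32.7 + 34.6 + 35.4 + 35.5 + 35.5)/9 = 34.3778
Numerator Σ_{t=1}^{8}(y_t−ȳ)(y_{t+1}−ȳ) = 0.3006
Denominator Σ(y_t−ȳ)² = 12.2756
r_1 = 0.3006 / 12.2756 = 0.024

0.024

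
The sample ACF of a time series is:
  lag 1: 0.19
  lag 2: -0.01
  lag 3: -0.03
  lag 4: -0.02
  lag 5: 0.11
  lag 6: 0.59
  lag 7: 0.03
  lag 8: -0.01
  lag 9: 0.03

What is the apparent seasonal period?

The largest autocorrelation is r_6 = 0.59; the remaining lags stay at or below 0.19.
The dominant spike at lag 6 indicates a seasonal period of 6.

6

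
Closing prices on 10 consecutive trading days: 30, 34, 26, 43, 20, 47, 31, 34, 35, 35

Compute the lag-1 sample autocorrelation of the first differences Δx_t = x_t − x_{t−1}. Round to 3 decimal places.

-0.877

First differences Δx: 4, -8, 17, -23, 27, -16, 3, 1, 0
Mean of differences = 0.5556
Numerator Σ(Δx_t−Δx̄)(Δx_{t+1}−Δx̄) = -1657.8642
Denominator Σ(Δx_t−Δx̄)² = 1890.2222
r_1(Δx) = -1657.8642 / 1890.2222 = -0.877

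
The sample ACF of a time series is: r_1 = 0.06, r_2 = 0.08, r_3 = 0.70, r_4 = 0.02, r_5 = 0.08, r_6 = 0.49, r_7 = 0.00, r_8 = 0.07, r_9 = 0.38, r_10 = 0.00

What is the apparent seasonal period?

3

The largest autocorrelation is r_3 = 0.70, with weaker echoes at lags 6 (0.49) and 9 (0.38); the remaining lags stay at or below 0.08.
The dominant spike at lag 3 indicates a seasonal period of 3.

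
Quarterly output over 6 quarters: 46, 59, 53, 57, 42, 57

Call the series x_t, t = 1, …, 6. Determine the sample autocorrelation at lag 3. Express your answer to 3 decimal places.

-0.405

Mean x̄ = (46 + 59 + 53 + 57 + 42 + 57)/6 = 52.3333
Deviations from mean: -6.3333, 6.6667, 0.6667, 4.6667, -10.3333, 4.6667
Σ(x_t−x̄)(x_{t+3}−x̄) = (-29.5556) + (-68.8889) + (3.1111) = -95.3333
Denominator Σ(x_t−x̄)² = 235.3333
r_3 = -95.3333 / 235.3333 = -0.405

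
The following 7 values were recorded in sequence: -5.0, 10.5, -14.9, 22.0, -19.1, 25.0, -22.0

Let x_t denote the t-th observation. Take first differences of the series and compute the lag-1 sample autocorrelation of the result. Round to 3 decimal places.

First differences Δx: 15.5, -25.4, 36.9, -41.1, 44.1, -47.0
Mean of differences = -2.8333
Numerator Σ(Δx_t−Δx̄)(Δx_{t+1}−Δx̄) = -6699.7044
Denominator Σ(Δx_t−Δx̄)² = 8041.8733
r_1(Δx) = -6699.7044 / 8041.8733 = -0.833

-0.833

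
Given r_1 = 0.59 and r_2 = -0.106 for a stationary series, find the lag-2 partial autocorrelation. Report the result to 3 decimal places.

-0.697

φ_{22} = (r_2 − r_1²) / (1 − r_1²)
r_1² = (0.59)² = 0.3481
Numerator = -0.106 − 0.3481 = -0.4541; denominator = 1 − 0.3481 = 0.6519
φ_{22} = -0.4541 / 0.6519 = -0.697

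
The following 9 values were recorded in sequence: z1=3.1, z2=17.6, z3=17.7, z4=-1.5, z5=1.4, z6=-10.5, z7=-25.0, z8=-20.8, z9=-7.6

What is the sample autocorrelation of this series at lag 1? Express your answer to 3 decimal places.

0.668

Mean z̄ = (3.1 + 17.6 + 17.7 − 1.5 + 1.4 − 10.5 − 25.0 − 20.8 − 7.6)/9 = -2.8444
Numerator Σ_{t=1}^{8}(z_t−z̄)(z_{t+1}−z̄) = 1195.2014
Denominator Σ(z_t−z̄)² = 1789.7022
r_1 = 1195.2014 / 1789.7022 = 0.668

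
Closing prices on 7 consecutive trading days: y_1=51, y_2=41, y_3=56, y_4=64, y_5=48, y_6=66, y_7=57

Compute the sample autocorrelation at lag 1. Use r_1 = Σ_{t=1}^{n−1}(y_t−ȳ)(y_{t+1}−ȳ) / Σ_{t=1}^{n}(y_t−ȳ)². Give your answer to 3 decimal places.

Mean ȳ = (51 + 41 + 56 + 64 + 48 + 66 + 57)/7 = 54.7143
Deviations from mean: -3.7143, -13.7143, 1.2857, 9.2857, -6.7143, 11.2857, 2.2857
Numerator Σ_{t=1}^{6}(y_t−ȳ)(y_{t+1}−ȳ) = -67.0816
Denominator Σ(y_t−ȳ)² = 467.4286
r_1 = -67.0816 / 467.4286 = -0.144

-0.144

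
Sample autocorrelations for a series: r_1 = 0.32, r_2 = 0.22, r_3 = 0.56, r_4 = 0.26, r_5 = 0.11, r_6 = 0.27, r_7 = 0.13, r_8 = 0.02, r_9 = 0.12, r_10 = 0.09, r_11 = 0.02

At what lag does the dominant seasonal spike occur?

The largest autocorrelation is r_3 = 0.56; the remaining lags stay at or below 0.32. The elevated value at lag 1 (0.32), dropping to 0.22 at lag 2, reflects decaying short-term dependence rather than seasonality.
The dominant spike at lag 3 indicates a seasonal period of 3.

3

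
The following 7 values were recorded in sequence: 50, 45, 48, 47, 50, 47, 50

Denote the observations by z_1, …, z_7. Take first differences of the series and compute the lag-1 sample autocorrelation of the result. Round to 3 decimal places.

-0.629

First differences Δz: -5, 3, -1, 3, -3, 3
Mean of differences = 0.0000
Numerator Σ(Δz_t−Δz̄)(Δz_{t+1}−Δz̄) = -39.0000
Denominator Σ(Δz_t−Δz̄)² = 62.0000
r_1(Δz) = -39.0000 / 62.0000 = -0.629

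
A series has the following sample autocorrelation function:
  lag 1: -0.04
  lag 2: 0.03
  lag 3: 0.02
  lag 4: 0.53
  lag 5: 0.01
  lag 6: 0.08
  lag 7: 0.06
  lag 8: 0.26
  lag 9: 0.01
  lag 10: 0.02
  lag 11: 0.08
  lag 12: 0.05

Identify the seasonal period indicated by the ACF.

The largest autocorrelation is r_4 = 0.53, with a weaker echo at lag 8 (0.26); the remaining lags stay at or below 0.08.
The dominant spike at lag 4 indicates a seasonal period of 4.

4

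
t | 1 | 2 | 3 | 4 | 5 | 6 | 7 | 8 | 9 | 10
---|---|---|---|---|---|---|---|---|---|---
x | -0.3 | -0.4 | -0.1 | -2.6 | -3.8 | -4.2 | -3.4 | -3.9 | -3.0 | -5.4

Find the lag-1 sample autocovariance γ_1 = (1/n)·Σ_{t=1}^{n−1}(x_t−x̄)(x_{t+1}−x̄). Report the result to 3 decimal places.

Mean x̄ = (-0.3 − 0.4 − 0.1 − 2.6 − 3.8 − 4.2 − 3.4 − 3.9 − 3.0 − 5.4)/10 = -2.7100
Σ_{t=1}^{9}(x_t−x̄)(x_{t+1}−x̄) = 16.3619
γ_1 = 16.3619 / 10 = 1.636

1.636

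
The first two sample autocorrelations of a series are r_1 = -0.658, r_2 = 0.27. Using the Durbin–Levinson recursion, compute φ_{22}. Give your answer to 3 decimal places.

-0.287

φ_{22} = (r_2 − r_1²) / (1 − r_1²)
r_1² = (-0.658)² = 0.432964
Numerator = 0.27 − 0.4330 = -0.1630; denominator = 1 − 0.4330 = 0.5670
φ_{22} = -0.1630 / 0.5670 = -0.287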